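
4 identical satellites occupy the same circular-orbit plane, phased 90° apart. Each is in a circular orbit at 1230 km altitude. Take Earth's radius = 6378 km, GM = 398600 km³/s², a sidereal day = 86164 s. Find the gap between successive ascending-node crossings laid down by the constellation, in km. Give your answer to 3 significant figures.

Semi-major axis a = 6378 + 1230 = 7608 km. Period T = 2π√(a³/μ) = 2π√(7608³/398600) = 6604.2 s = 110.07 min.
Single-satellite node shift = (6604.2/86164) × 360° = 27.59°.
With 4 satellites evenly phased, successive equator crossings are 27.59/4 = 6.898° apart.
That is 6.898 × 111.3 = 768 km at the equator.

768 km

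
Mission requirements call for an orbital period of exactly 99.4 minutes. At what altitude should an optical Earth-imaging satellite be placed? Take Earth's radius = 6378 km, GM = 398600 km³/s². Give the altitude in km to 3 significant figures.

730 km

T = 99.4 min = 5964.0 s.
From T = 2π√(a³/μ): a = (μ T²/4π²)^(1/3) = (398600 × 5964.0² / 4π²)^(1/3) = 7108 km.
Altitude h = a − R = 7108 − 6378 = 730 km.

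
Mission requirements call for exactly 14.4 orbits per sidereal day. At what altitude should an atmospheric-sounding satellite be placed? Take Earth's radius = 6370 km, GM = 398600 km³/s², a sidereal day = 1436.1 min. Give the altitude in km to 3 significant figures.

754 km

Required period T = 86166 / 14.4 = 5983.8 s.
From T = 2π√(a³/μ): a = (μ T²/4π²)^(1/3) = (398600 × 5983.8² / 4π²)^(1/3) = 7124 km.
Altitude h = a − R = 7124 − 6370 = 754 km.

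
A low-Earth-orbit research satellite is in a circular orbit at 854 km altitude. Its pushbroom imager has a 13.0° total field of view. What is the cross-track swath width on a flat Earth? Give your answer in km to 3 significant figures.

Half-angle = 13.0°/2 = 6.5°.
Swath width ≈ 2h·tan(θ/2) = 2 × 854 × tan(6.5°) = 194.6 km.

195 km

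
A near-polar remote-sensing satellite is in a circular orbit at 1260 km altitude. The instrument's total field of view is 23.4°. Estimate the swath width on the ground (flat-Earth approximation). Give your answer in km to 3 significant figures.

Half-angle = 23.4°/2 = 11.7°.
Swath width ≈ 2h·tan(θ/2) = 2 × 1260 × tan(11.7°) = 521.9 km.

522 km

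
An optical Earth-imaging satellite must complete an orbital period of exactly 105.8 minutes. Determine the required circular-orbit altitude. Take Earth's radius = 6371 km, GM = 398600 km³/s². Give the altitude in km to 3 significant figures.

1040 km

T = 105.8 min = 6348.0 s.
From T = 2π√(a³/μ): a = (μ T²/4π²)^(1/3) = (398600 × 6348.0² / 4π²)^(1/3) = 7410 km.
Altitude h = a − R = 7410 − 6371 = 1039 km.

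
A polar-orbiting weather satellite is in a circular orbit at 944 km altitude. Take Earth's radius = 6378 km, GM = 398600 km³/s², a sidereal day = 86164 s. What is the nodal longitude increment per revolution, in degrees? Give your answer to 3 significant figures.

26.1°

Semi-major axis a = 6378 + 944 = 7322 km. Period T = 2π√(a³/μ) = 2π√(7322³/398600) = 6235.3 s = 103.92 min.
During one orbit Earth rotates (6235.3 / 86164) × 360° = 26.05°.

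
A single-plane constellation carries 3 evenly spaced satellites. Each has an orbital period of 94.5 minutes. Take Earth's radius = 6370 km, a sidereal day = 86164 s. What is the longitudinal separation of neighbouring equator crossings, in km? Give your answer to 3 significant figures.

T = 94.5 min = 5670.0 s.
Single-satellite node shift = (5670.0/86164) × 360° = 23.69°.
With 3 satellites evenly phased, successive equator crossings are 23.69/3 = 7.897° apart.
That is 7.897 × 111.2 = 878 km at the equator.

878 km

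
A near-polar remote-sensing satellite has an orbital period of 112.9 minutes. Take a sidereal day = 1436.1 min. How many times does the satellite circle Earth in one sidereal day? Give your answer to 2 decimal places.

T = 112.9 min = 6774.0 s.
Orbits per sidereal day = 86166 / 6774.0 = 12.720.

12.72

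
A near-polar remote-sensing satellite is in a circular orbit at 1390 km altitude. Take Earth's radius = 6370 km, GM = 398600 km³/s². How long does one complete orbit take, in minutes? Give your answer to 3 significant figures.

113 min

Semi-major axis a = 6370 + 1390 = 7760 km. Period T = 2π√(a³/μ) = 2π√(7760³/398600) = 6803.1 s = 113.38 min.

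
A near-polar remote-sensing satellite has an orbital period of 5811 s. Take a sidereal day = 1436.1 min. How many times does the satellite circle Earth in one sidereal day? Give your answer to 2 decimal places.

Orbits per sidereal day = 86166 / 5811.0 = 14.828.

14.83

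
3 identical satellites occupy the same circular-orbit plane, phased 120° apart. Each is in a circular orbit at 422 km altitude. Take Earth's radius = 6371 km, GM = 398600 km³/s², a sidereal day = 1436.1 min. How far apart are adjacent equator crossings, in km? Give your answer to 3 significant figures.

Semi-major axis a = 6371 + 422 = 6793 km. Period T = 2π√(a³/μ) = 2π√(6793³/398600) = 5571.9 s = 92.87 min.
Single-satellite node shift = (5571.9/86166) × 360° = 23.28°.
With 3 satellites evenly phased, successive equator crossings are 23.28/3 = 7.760° apart.
That is 7.760 × 111.2 = 863 km at the equator.

863 km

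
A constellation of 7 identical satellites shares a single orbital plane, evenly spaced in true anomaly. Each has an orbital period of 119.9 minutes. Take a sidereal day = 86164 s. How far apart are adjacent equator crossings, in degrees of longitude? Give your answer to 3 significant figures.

4.29°

T = 119.9 min = 7194.0 s.
Single-satellite node shift = (7194.0/86164) × 360° = 30.06°.
With 7 satellites evenly phased, successive equator crossings are 30.06/7 = 4.294° apart.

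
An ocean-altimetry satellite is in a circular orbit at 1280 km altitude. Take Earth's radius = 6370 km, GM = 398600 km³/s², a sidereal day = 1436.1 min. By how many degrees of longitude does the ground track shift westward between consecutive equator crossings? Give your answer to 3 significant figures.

Semi-major axis a = 6370 + 1280 = 7650 km. Period T = 2π√(a³/μ) = 2π√(7650³/398600) = 6658.9 s = 110.98 min.
During one orbit Earth rotates (6658.9 / 86166) × 360° = 27.82°.

27.8°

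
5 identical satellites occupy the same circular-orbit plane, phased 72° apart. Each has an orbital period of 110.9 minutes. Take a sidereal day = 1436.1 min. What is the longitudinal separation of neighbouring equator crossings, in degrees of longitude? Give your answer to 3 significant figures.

5.56°

T = 110.9 min = 6654.0 s.
Single-satellite node shift = (6654.0/86166) × 360° = 27.80°.
With 5 satellites evenly phased, successive equator crossings are 27.80/5 = 5.560° apart.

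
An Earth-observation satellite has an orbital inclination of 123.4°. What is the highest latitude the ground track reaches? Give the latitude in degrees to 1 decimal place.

Retrograde orbit: the ground track reaches ±(180° − i) = ±(180 − 123.4) = ±56.6°.

56.6°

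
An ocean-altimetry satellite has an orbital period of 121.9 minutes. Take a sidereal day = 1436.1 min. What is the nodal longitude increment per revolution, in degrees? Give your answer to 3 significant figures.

T = 121.9 min = 7314.0 s.
During one orbit Earth rotates (7314.0 / 86166) × 360° = 30.56°.

30.6°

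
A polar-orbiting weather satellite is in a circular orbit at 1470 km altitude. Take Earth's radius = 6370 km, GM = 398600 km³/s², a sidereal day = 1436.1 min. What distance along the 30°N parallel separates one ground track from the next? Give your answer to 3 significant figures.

Semi-major axis a = 6370 + 1470 = 7840 km. Period T = 2π√(a³/μ) = 2π√(7840³/398600) = 6908.5 s = 115.14 min.
Node shift per orbit = (6908.5/86166) × 360° = 28.86°.
Equatorial spacing = 28.86 × 111.2 km/° = 3209 km.
At 30° latitude, spacing = 3209 × cos(30°) = 2779 km.

2780 km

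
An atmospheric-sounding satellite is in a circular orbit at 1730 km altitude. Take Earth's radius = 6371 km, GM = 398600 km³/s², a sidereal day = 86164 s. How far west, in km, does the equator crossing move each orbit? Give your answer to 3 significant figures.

Semi-major axis a = 6371 + 1730 = 8101 km. Period T = 2π√(a³/μ) = 2π√(8101³/398600) = 7256.4 s = 120.94 min.
During one orbit Earth rotates (7256.4 / 86164) × 360° = 30.32°.
At the equator that is 30.32° × (2π·6371/360) km/° = 30.32 × 111.2 = 3371 km.

3370 km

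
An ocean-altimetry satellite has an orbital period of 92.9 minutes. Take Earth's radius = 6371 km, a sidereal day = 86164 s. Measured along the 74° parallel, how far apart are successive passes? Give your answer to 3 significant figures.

T = 92.9 min = 5574.0 s.
Node shift per orbit = (5574.0/86164) × 360° = 23.29°.
Equatorial spacing = 23.29 × 111.2 km/° = 2590 km.
At 74° latitude, spacing = 2590 × cos(74°) = 714 km.

714 km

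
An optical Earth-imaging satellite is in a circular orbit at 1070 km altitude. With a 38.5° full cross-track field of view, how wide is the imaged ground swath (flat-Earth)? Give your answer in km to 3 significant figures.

747 km

Half-angle = 38.5°/2 = 19.25°.
Swath width ≈ 2h·tan(θ/2) = 2 × 1070 × tan(19.25°) = 747.3 km.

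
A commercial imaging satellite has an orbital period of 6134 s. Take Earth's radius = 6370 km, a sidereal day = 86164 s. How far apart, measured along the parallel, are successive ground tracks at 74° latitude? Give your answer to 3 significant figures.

Node shift per orbit = (6134.0/86164) × 360° = 25.63°.
Equatorial spacing = 25.63 × 111.2 km/° = 2849 km.
At 74° latitude, spacing = 2849 × cos(74°) = 785 km.

785 km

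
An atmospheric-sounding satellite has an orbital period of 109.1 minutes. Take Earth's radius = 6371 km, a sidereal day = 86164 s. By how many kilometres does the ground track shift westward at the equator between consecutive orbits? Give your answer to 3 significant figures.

T = 109.1 min = 6546.0 s.
During one orbit Earth rotates (6546.0 / 86164) × 360° = 27.35°.
At the equator that is 27.35° × (2π·6371/360) km/° = 27.35 × 111.2 = 3041 km.

3040 km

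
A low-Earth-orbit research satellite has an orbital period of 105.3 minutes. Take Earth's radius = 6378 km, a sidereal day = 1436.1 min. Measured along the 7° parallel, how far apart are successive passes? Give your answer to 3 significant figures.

2920 km

T = 105.3 min = 6318.0 s.
Node shift per orbit = (6318.0/86166) × 360° = 26.40°.
Equatorial spacing = 26.40 × 111.3 km/° = 2938 km.
At 7° latitude, spacing = 2938 × cos(7°) = 2916 km.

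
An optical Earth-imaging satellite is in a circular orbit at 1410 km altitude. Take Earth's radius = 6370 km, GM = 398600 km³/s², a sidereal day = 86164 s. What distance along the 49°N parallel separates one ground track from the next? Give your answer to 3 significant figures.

Semi-major axis a = 6370 + 1410 = 7780 km. Period T = 2π√(a³/μ) = 2π√(7780³/398600) = 6829.4 s = 113.82 min.
Node shift per orbit = (6829.4/86164) × 360° = 28.53°.
Equatorial spacing = 28.53 × 111.2 km/° = 3172 km.
At 49° latitude, spacing = 3172 × cos(49°) = 2081 km.

2080 km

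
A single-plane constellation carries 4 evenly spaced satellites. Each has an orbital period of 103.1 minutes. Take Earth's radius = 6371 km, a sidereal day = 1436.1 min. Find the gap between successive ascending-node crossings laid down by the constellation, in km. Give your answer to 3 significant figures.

T = 103.1 min = 6186.0 s.
Single-satellite node shift = (6186.0/86166) × 360° = 25.84°.
With 4 satellites evenly phased, successive equator crossings are 25.84/4 = 6.461° apart.
That is 6.461 × 111.2 = 718 km at the equator.

718 km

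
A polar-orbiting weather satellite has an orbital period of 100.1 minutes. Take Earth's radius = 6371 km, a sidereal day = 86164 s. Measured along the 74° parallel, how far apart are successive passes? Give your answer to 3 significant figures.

T = 100.1 min = 6006.0 s.
Node shift per orbit = (6006.0/86164) × 360° = 25.09°.
Equatorial spacing = 25.09 × 111.2 km/° = 2790 km.
At 74° latitude, spacing = 2790 × cos(74°) = 769 km.

769 km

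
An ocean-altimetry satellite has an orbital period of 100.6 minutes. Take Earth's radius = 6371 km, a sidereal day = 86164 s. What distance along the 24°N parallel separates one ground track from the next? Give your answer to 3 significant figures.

2560 km

T = 100.6 min = 6036.0 s.
Node shift per orbit = (6036.0/86164) × 360° = 25.22°.
Equatorial spacing = 25.22 × 111.2 km/° = 2804 km.
At 24° latitude, spacing = 2804 × cos(24°) = 2562 km.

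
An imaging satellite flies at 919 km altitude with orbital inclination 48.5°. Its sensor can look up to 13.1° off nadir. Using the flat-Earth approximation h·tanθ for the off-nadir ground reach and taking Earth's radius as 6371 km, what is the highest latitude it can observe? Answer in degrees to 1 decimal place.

For a prograde orbit the ground track reaches latitude ±i = ±48.5°.
Sensor half-swath on the ground ≈ 919·tan(13.1°) = 214 km = 1.92° of latitude.
Maximum observable latitude ≈ 48.5 + 1.92 = 50.4°.

50.4°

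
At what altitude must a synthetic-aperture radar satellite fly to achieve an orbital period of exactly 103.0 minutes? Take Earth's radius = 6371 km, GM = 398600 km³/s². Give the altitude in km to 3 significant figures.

908 km

T = 103.0 min = 6180.0 s.
From T = 2π√(a³/μ): a = (μ T²/4π²)^(1/3) = (398600 × 6180.0² / 4π²)^(1/3) = 7279 km.
Altitude h = a − R = 7279 − 6371 = 908 km.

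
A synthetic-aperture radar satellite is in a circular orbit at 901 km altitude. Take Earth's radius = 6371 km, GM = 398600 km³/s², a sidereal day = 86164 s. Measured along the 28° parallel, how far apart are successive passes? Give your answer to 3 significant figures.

Semi-major axis a = 6371 + 901 = 7272 km. Period T = 2π√(a³/μ) = 2π√(7272³/398600) = 6171.5 s = 102.86 min.
Node shift per orbit = (6171.5/86164) × 360° = 25.79°.
Equatorial spacing = 25.79 × 111.2 km/° = 2867 km.
At 28° latitude, spacing = 2867 × cos(28°) = 2532 km.

2530 km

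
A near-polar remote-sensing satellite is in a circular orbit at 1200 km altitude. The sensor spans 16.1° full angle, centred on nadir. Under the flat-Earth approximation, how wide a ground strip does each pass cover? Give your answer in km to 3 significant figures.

339 km

Half-angle = 16.1°/2 = 8.05°.
Swath width ≈ 2h·tan(θ/2) = 2 × 1200 × tan(8.05°) = 339.4 km.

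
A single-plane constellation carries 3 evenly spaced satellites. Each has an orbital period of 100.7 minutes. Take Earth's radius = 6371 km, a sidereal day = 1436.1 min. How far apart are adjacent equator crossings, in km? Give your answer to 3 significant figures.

T = 100.7 min = 6042.0 s.
Single-satellite node shift = (6042.0/86166) × 360° = 25.24°.
With 3 satellites evenly phased, successive equator crossings are 25.24/3 = 8.414° apart.
That is 8.414 × 111.2 = 936 km at the equator.

936 km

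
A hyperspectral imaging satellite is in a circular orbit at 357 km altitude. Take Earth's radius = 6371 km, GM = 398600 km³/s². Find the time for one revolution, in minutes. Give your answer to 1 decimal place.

Semi-major axis a = 6371 + 357 = 6728 km. Period T = 2π√(a³/μ) = 2π√(6728³/398600) = 5492.1 s = 91.54 min.

91.5 min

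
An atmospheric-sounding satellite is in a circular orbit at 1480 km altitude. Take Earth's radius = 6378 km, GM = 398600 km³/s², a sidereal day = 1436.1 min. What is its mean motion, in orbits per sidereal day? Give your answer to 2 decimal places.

Semi-major axis a = 6378 + 1480 = 7858 km. Period T = 2π√(a³/μ) = 2π√(7858³/398600) = 6932.3 s = 115.54 min.
Orbits per sidereal day = 86166 / 6932.3 = 12.430.

12.43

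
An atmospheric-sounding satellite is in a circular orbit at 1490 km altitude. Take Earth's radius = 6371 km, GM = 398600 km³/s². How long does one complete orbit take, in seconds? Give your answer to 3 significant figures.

6940 seconds

Semi-major axis a = 6371 + 1490 = 7861 km. Period T = 2π√(a³/μ) = 2π√(7861³/398600) = 6936.3 s = 115.61 min.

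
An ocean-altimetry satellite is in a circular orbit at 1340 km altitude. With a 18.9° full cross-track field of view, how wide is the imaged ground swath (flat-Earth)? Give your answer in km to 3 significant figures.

Half-angle = 18.9°/2 = 9.45°.
Swath width ≈ 2h·tan(θ/2) = 2 × 1340 × tan(9.45°) = 446.1 km.

446 km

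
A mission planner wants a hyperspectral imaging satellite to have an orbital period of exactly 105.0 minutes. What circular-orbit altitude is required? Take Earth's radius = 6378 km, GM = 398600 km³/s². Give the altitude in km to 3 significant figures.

995 km

T = 105.0 min = 6300.0 s.
From T = 2π√(a³/μ): a = (μ T²/4π²)^(1/3) = (398600 × 6300.0² / 4π²)^(1/3) = 7373 km.
Altitude h = a − R = 7373 − 6378 = 995 km.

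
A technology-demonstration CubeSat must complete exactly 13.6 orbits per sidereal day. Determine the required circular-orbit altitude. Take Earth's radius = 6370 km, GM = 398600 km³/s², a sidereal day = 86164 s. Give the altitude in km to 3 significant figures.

1030 km

Required period T = 86164 / 13.6 = 6335.6 s.
From T = 2π√(a³/μ): a = (μ T²/4π²)^(1/3) = (398600 × 6335.6² / 4π²)^(1/3) = 7400 km.
Altitude h = a − R = 7400 − 6370 = 1030 km.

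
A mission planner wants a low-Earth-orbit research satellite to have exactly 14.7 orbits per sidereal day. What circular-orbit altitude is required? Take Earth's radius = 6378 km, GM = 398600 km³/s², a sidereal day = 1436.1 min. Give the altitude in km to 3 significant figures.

Required period T = 86166 / 14.7 = 5861.6 s.
From T = 2π√(a³/μ): a = (μ T²/4π²)^(1/3) = (398600 × 5861.6² / 4π²)^(1/3) = 7026 km.
Altitude h = a − R = 7026 − 6378 = 648 km.

648 km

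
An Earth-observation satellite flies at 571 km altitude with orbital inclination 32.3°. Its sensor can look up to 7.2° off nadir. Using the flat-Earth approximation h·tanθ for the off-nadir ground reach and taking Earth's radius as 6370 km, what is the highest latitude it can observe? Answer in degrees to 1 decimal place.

32.9°

For a prograde orbit the ground track reaches latitude ±i = ±32.3°.
Sensor half-swath on the ground ≈ 571·tan(7.2°) = 72 km = 0.65° of latitude.
Maximum observable latitude ≈ 32.3 + 0.65 = 32.9°.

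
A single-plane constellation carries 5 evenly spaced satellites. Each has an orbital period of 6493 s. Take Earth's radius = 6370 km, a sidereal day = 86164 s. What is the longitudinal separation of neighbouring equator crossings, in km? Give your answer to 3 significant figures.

603 km

Single-satellite node shift = (6493.0/86164) × 360° = 27.13°.
With 5 satellites evenly phased, successive equator crossings are 27.13/5 = 5.426° apart.
That is 5.426 × 111.2 = 603 km at the equator.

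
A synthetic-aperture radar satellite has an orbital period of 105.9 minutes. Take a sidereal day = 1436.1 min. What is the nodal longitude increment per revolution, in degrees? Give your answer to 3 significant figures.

T = 105.9 min = 6354.0 s.
During one orbit Earth rotates (6354.0 / 86166) × 360° = 26.55°.

26.5°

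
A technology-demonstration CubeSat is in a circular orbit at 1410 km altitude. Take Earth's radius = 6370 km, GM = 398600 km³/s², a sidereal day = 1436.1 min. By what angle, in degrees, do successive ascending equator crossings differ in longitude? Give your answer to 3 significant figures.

28.5°

Semi-major axis a = 6370 + 1410 = 7780 km. Period T = 2π√(a³/μ) = 2π√(7780³/398600) = 6829.4 s = 113.82 min.
During one orbit Earth rotates (6829.4 / 86166) × 360° = 28.53°.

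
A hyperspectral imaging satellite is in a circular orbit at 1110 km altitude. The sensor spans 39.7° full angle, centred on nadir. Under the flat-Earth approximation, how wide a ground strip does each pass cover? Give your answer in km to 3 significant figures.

Half-angle = 39.7°/2 = 19.85°.
Swath width ≈ 2h·tan(θ/2) = 2 × 1110 × tan(19.85°) = 801.4 km.

801 km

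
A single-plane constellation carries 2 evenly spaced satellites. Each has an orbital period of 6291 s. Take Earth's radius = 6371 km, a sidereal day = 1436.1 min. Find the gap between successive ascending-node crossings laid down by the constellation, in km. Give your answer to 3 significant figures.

1460 km

Single-satellite node shift = (6291.0/86166) × 360° = 26.28°.
With 2 satellites evenly phased, successive equator crossings are 26.28/2 = 13.142° apart.
That is 13.142 × 111.2 = 1461 km at the equator.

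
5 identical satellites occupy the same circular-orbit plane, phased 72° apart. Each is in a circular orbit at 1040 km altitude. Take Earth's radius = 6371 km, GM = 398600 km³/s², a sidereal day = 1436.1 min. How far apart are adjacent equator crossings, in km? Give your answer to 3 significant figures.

590 km

Semi-major axis a = 6371 + 1040 = 7411 km. Period T = 2π√(a³/μ) = 2π√(7411³/398600) = 6349.3 s = 105.82 min.
Single-satellite node shift = (6349.3/86166) × 360° = 26.53°.
With 5 satellites evenly phased, successive equator crossings are 26.53/5 = 5.305° apart.
That is 5.305 × 111.2 = 590 km at the equator.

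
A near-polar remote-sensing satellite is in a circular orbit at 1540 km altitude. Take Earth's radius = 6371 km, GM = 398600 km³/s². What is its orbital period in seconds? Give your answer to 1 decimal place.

Semi-major axis a = 6371 + 1540 = 7911 km. Period T = 2π√(a³/μ) = 2π√(7911³/398600) = 7002.6 s = 116.71 min.

7002.6 seconds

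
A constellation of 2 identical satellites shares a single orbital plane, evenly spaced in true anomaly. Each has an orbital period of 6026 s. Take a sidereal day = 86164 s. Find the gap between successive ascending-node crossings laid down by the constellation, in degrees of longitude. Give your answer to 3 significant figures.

12.6°

Single-satellite node shift = (6026.0/86164) × 360° = 25.18°.
With 2 satellites evenly phased, successive equator crossings are 25.18/2 = 12.589° apart.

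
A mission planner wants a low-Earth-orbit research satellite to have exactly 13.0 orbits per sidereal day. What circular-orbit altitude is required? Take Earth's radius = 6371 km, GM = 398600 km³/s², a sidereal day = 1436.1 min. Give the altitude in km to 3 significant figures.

1260 km

Required period T = 86166 / 13.0 = 6628.2 s.
From T = 2π√(a³/μ): a = (μ T²/4π²)^(1/3) = (398600 × 6628.2² / 4π²)^(1/3) = 7626 km.
Altitude h = a − R = 7626 − 6371 = 1255 km.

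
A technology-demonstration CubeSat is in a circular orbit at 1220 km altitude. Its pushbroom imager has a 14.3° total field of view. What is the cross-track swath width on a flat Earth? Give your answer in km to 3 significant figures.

Half-angle = 14.3°/2 = 7.15°.
Swath width ≈ 2h·tan(θ/2) = 2 × 1220 × tan(7.15°) = 306.1 km.

306 km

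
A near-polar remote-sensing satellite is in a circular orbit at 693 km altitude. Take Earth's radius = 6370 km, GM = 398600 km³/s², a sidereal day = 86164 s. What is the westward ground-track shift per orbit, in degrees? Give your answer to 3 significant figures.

Semi-major axis a = 6370 + 693 = 7063 km. Period T = 2π√(a³/μ) = 2π√(7063³/398600) = 5907.4 s = 98.46 min.
During one orbit Earth rotates (5907.4 / 86164) × 360° = 24.68°.

24.7°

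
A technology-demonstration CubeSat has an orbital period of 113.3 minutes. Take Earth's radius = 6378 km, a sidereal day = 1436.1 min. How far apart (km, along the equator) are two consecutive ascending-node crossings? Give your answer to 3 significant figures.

T = 113.3 min = 6798.0 s.
During one orbit Earth rotates (6798.0 / 86166) × 360° = 28.40°.
At the equator that is 28.40° × (2π·6378/360) km/° = 28.40 × 111.3 = 3162 km.

3160 km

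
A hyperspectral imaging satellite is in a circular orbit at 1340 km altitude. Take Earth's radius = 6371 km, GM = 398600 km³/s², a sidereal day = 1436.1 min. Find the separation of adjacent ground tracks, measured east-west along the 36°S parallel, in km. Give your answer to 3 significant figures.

Semi-major axis a = 6371 + 1340 = 7711 km. Period T = 2π√(a³/μ) = 2π√(7711³/398600) = 6738.7 s = 112.31 min.
Node shift per orbit = (6738.7/86166) × 360° = 28.15°.
Equatorial spacing = 28.15 × 111.2 km/° = 3131 km.
At 36° latitude, spacing = 3131 × cos(36°) = 2533 km.

2530 km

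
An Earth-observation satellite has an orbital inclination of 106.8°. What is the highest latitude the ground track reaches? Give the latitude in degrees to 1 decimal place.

Retrograde orbit: the ground track reaches ±(180° − i) = ±(180 − 106.8) = ±73.2°.

73.2°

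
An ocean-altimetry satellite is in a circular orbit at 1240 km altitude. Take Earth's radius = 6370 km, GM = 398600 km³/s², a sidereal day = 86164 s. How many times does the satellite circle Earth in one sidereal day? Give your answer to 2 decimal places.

Semi-major axis a = 6370 + 1240 = 7610 km. Period T = 2π√(a³/μ) = 2π√(7610³/398600) = 6606.8 s = 110.11 min.
Orbits per sidereal day = 86164 / 6606.8 = 13.042.

13.04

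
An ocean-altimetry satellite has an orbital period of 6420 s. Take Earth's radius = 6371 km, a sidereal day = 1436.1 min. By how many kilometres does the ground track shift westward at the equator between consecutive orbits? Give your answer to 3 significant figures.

2980 km

During one orbit Earth rotates (6420.0 / 86166) × 360° = 26.82°.
At the equator that is 26.82° × (2π·6371/360) km/° = 26.82 × 111.2 = 2983 km.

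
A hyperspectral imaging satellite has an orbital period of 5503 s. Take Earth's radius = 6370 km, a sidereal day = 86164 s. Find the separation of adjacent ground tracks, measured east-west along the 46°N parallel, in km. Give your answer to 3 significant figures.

1780 km

Node shift per orbit = (5503.0/86164) × 360° = 22.99°.
Equatorial spacing = 22.99 × 111.2 km/° = 2556 km.
At 46° latitude, spacing = 2556 × cos(46°) = 1776 km.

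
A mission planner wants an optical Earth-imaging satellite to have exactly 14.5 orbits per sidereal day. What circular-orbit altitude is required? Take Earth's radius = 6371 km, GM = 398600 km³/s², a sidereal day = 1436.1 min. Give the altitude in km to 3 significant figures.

Required period T = 86166 / 14.5 = 5942.5 s.
From T = 2π√(a³/μ): a = (μ T²/4π²)^(1/3) = (398600 × 5942.5² / 4π²)^(1/3) = 7091 km.
Altitude h = a − R = 7091 − 6371 = 720 km.

720 km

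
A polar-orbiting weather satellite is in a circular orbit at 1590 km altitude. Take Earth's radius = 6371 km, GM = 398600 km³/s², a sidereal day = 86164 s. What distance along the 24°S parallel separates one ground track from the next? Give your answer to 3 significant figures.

3000 km

Semi-major axis a = 6371 + 1590 = 7961 km. Period T = 2π√(a³/μ) = 2π√(7961³/398600) = 7069.1 s = 117.82 min.
Node shift per orbit = (7069.1/86164) × 360° = 29.54°.
Equatorial spacing = 29.54 × 111.2 km/° = 3284 km.
At 24° latitude, spacing = 3284 × cos(24°) = 3000 km.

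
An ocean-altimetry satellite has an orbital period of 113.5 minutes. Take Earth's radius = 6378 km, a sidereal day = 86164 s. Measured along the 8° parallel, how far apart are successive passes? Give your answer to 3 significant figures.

T = 113.5 min = 6810.0 s.
Node shift per orbit = (6810.0/86164) × 360° = 28.45°.
Equatorial spacing = 28.45 × 111.3 km/° = 3167 km.
At 8° latitude, spacing = 3167 × cos(8°) = 3136 km.

3140 km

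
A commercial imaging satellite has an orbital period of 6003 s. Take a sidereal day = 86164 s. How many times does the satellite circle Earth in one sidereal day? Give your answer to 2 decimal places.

Orbits per sidereal day = 86164 / 6003.0 = 14.353.

14.35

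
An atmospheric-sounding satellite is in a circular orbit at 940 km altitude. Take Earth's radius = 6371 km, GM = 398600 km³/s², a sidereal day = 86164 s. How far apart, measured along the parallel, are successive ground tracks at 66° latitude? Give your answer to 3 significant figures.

1180 km

Semi-major axis a = 6371 + 940 = 7311 km. Period T = 2π√(a³/μ) = 2π√(7311³/398600) = 6221.2 s = 103.69 min.
Node shift per orbit = (6221.2/86164) × 360° = 25.99°.
Equatorial spacing = 25.99 × 111.2 km/° = 2890 km.
At 66° latitude, spacing = 2890 × cos(66°) = 1176 km.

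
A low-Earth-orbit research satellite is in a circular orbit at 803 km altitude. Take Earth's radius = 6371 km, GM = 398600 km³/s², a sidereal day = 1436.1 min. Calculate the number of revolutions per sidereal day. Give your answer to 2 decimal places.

Semi-major axis a = 6371 + 803 = 7174 km. Period T = 2π√(a³/μ) = 2π√(7174³/398600) = 6047.2 s = 100.79 min.
Orbits per sidereal day = 86166 / 6047.2 = 14.249.

14.25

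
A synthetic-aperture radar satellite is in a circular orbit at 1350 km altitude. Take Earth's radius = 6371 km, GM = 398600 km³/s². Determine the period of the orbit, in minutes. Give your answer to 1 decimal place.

112.5 min

Semi-major axis a = 6371 + 1350 = 7721 km. Period T = 2π√(a³/μ) = 2π√(7721³/398600) = 6751.8 s = 112.53 min.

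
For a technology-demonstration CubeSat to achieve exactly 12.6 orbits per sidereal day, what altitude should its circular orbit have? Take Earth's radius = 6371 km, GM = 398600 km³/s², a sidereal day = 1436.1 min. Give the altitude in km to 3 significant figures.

Required period T = 86166 / 12.6 = 6838.6 s.
From T = 2π√(a³/μ): a = (μ T²/4π²)^(1/3) = (398600 × 6838.6² / 4π²)^(1/3) = 7787 km.
Altitude h = a − R = 7787 − 6371 = 1416 km.

1420 km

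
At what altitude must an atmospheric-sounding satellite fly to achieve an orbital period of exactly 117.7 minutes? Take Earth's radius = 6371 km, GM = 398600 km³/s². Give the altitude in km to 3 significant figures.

1580 km

T = 117.7 min = 7062.0 s.
From T = 2π√(a³/μ): a = (μ T²/4π²)^(1/3) = (398600 × 7062.0² / 4π²)^(1/3) = 7956 km.
Altitude h = a − R = 7956 − 6371 = 1585 km.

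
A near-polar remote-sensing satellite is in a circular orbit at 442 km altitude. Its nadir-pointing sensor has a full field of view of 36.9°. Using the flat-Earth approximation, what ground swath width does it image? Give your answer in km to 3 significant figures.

295 km

Half-angle = 36.9°/2 = 18.45°.
Swath width ≈ 2h·tan(θ/2) = 2 × 442 × tan(18.45°) = 294.9 km.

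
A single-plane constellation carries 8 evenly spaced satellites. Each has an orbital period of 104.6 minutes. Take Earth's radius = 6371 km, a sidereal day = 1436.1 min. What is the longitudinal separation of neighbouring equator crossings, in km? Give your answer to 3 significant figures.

364 km

T = 104.6 min = 6276.0 s.
Single-satellite node shift = (6276.0/86166) × 360° = 26.22°.
With 8 satellites evenly phased, successive equator crossings are 26.22/8 = 3.278° apart.
That is 3.278 × 111.2 = 364 km at the equator.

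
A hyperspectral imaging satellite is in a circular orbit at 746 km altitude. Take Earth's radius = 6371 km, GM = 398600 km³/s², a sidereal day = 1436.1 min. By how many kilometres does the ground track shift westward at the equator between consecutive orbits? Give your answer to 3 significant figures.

Semi-major axis a = 6371 + 746 = 7117 km. Period T = 2π√(a³/μ) = 2π√(7117³/398600) = 5975.3 s = 99.59 min.
During one orbit Earth rotates (5975.3 / 86166) × 360° = 24.96°.
At the equator that is 24.96° × (2π·6371/360) km/° = 24.96 × 111.2 = 2776 km.

2780 km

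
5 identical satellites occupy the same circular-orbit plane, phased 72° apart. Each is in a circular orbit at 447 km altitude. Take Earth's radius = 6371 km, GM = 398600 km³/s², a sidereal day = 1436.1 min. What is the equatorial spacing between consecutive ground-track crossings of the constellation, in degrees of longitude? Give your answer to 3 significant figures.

4.68°

Semi-major axis a = 6371 + 447 = 6818 km. Period T = 2π√(a³/μ) = 2π√(6818³/398600) = 5602.7 s = 93.38 min.
Single-satellite node shift = (5602.7/86166) × 360° = 23.41°.
With 5 satellites evenly phased, successive equator crossings are 23.41/5 = 4.682° apart.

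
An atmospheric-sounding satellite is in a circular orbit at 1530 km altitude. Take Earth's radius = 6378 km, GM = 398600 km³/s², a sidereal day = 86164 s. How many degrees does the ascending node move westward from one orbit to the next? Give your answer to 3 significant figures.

29.2°

Semi-major axis a = 6378 + 1530 = 7908 km. Period T = 2π√(a³/μ) = 2π√(7908³/398600) = 6998.6 s = 116.64 min.
During one orbit Earth rotates (6998.6 / 86164) × 360° = 29.24°.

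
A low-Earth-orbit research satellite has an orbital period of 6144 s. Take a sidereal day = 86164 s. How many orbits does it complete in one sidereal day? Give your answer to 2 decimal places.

Orbits per sidereal day = 86164 / 6144.0 = 14.024.

14.02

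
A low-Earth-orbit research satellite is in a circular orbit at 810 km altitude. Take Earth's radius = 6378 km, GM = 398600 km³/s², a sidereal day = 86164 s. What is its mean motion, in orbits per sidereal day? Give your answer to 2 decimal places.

Semi-major axis a = 6378 + 810 = 7188 km. Period T = 2π√(a³/μ) = 2π√(7188³/398600) = 6064.9 s = 101.08 min.
Orbits per sidereal day = 86164 / 6064.9 = 14.207.

14.21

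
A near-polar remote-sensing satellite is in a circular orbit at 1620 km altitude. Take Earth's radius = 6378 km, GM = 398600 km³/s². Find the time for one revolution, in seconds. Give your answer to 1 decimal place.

7118.4 seconds

Semi-major axis a = 6378 + 1620 = 7998 km. Period T = 2π√(a³/μ) = 2π√(7998³/398600) = 7118.4 s = 118.64 min.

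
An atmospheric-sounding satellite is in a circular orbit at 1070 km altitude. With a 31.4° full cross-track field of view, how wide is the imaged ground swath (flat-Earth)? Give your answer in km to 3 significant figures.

Half-angle = 31.4°/2 = 15.7°.
Swath width ≈ 2h·tan(θ/2) = 2 × 1070 × tan(15.7°) = 601.5 km.

602 km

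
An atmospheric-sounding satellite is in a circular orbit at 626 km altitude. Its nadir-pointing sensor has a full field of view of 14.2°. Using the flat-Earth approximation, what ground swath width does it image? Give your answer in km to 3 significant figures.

156 km

Half-angle = 14.2°/2 = 7.1°.
Swath width ≈ 2h·tan(θ/2) = 2 × 626 × tan(7.1°) = 155.9 km.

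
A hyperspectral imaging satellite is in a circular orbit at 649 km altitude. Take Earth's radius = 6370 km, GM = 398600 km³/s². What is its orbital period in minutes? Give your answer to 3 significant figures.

97.5 min

Semi-major axis a = 6370 + 649 = 7019 km. Period T = 2π√(a³/μ) = 2π√(7019³/398600) = 5852.3 s = 97.54 min.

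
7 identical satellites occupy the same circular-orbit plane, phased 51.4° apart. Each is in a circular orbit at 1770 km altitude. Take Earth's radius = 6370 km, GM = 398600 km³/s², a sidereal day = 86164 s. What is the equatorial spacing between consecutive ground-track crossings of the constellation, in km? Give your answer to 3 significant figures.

485 km

Semi-major axis a = 6370 + 1770 = 8140 km. Period T = 2π√(a³/μ) = 2π√(8140³/398600) = 7308.8 s = 121.81 min.
Single-satellite node shift = (7308.8/86164) × 360° = 30.54°.
With 7 satellites evenly phased, successive equator crossings are 30.54/7 = 4.362° apart.
That is 4.362 × 111.2 = 485 km at the equator.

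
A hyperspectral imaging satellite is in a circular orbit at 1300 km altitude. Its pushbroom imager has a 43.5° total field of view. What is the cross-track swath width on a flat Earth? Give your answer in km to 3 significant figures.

1040 km

Half-angle = 43.5°/2 = 21.75°.
Swath width ≈ 2h·tan(θ/2) = 2 × 1300 × tan(21.75°) = 1037.3 km.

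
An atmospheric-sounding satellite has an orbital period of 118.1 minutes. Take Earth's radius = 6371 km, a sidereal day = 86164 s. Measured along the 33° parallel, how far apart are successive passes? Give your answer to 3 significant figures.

T = 118.1 min = 7086.0 s.
Node shift per orbit = (7086.0/86164) × 360° = 29.61°.
Equatorial spacing = 29.61 × 111.2 km/° = 3292 km.
At 33° latitude, spacing = 3292 × cos(33°) = 2761 km.

2760 km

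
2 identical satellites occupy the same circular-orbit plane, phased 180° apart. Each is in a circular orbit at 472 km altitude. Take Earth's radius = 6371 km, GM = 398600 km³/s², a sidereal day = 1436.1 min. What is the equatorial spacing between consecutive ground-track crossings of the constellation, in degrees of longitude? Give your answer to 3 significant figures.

Semi-major axis a = 6371 + 472 = 6843 km. Period T = 2π√(a³/μ) = 2π√(6843³/398600) = 5633.5 s = 93.89 min.
Single-satellite node shift = (5633.5/86166) × 360° = 23.54°.
With 2 satellites evenly phased, successive equator crossings are 23.54/2 = 11.768° apart.

11.8°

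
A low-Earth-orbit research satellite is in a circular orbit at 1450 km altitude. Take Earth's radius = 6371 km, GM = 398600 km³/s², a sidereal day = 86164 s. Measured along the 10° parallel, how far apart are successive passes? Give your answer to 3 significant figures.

Semi-major axis a = 6371 + 1450 = 7821 km. Period T = 2π√(a³/μ) = 2π√(7821³/398600) = 6883.4 s = 114.72 min.
Node shift per orbit = (6883.4/86164) × 360° = 28.76°.
Equatorial spacing = 28.76 × 111.2 km/° = 3198 km.
At 10° latitude, spacing = 3198 × cos(10°) = 3149 km.

3150 km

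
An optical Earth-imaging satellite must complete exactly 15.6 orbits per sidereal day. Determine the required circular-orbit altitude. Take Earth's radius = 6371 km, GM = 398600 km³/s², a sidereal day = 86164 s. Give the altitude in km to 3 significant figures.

Required period T = 86164 / 15.6 = 5523.3 s.
From T = 2π√(a³/μ): a = (μ T²/4π²)^(1/3) = (398600 × 5523.3² / 4π²)^(1/3) = 6753 km.
Altitude h = a − R = 6753 − 6371 = 382 km.

382 km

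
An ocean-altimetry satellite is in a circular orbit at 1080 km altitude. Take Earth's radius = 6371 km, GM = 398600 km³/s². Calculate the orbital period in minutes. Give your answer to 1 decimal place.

106.7 min

Semi-major axis a = 6371 + 1080 = 7451 km. Period T = 2π√(a³/μ) = 2π√(7451³/398600) = 6400.8 s = 106.68 min.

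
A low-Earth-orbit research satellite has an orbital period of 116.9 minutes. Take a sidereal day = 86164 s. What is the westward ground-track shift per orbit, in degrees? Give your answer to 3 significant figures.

29.3°

T = 116.9 min = 7014.0 s.
During one orbit Earth rotates (7014.0 / 86164) × 360° = 29.31°.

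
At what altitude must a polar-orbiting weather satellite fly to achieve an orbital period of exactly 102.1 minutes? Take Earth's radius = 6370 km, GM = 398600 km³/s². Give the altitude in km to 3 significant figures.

866 km

T = 102.1 min = 6126.0 s.
From T = 2π√(a³/μ): a = (μ T²/4π²)^(1/3) = (398600 × 6126.0² / 4π²)^(1/3) = 7236 km.
Altitude h = a − R = 7236 − 6370 = 866 km.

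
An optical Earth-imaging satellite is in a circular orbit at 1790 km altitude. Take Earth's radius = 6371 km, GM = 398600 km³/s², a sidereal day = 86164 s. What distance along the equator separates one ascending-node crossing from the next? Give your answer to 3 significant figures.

3410 km

Semi-major axis a = 6371 + 1790 = 8161 km. Period T = 2π√(a³/μ) = 2π√(8161³/398600) = 7337.1 s = 122.29 min.
During one orbit Earth rotates (7337.1 / 86164) × 360° = 30.66°.
At the equator that is 30.66° × (2π·6371/360) km/° = 30.66 × 111.2 = 3409 km.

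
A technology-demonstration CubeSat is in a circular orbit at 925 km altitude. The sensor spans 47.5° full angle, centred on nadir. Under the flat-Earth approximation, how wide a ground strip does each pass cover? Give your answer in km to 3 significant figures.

814 km

Half-angle = 47.5°/2 = 23.75°.
Swath width ≈ 2h·tan(θ/2) = 2 × 925 × tan(23.75°) = 814.0 km.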